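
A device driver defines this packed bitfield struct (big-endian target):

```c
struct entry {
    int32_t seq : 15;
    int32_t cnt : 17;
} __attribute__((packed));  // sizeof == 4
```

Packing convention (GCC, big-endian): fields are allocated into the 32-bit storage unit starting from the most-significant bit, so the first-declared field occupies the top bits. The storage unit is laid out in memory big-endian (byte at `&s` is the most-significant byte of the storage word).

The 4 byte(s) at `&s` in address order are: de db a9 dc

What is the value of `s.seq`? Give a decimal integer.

-4243

[0]=0xde [1]=0xdb [2]=0xa9 [3]=0xdc (big-endian) → word 0xdedba9dc
seq:15 @ bit 17 → (0xdedba9dc>>17)&0x7fff = 0x6f6d  ←
cnt:17 @ bit 0 → (0xdedba9dc>>0)&0x1ffff = 0x1a9dc
seq signed 15b, MSB=1: 28525 - 32768 = -4243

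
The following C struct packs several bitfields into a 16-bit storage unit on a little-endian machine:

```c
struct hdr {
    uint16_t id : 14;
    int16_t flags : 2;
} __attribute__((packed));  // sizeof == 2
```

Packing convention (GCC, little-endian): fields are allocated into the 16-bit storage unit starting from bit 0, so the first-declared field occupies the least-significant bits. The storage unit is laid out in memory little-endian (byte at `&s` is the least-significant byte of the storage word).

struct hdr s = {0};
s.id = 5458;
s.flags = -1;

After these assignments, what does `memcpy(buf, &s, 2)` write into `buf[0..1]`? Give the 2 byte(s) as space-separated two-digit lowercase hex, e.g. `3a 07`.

[0+:14] id=5458 & 0x3fff = 0x1552; word=0x1552
[14+:2] flags=-1 & 0x3 = 0x3; word=0xd552
word = 0xd552 → little-endian bytes:
  [0]=0x52  [1]=0xd5

52 d5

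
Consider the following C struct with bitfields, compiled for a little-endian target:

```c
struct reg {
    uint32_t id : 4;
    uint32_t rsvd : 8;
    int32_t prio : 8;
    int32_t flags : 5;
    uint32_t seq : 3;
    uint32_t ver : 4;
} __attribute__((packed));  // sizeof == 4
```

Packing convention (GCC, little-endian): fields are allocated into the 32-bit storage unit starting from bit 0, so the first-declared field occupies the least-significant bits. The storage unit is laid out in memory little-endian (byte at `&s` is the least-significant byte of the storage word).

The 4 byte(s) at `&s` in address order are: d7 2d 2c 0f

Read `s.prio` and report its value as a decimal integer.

-62

[0]=0xd7 [1]=0x2d [2]=0x2c [3]=0x0f (little-endian) → word 0x0f2c2dd7
id:4 @ bit 0 → (0x0f2c2dd7>>0)&0xf = 0x7
rsvd:8 @ bit 4 → (0x0f2c2dd7>>4)&0xff = 0xdd
prio:8 @ bit 12 → (0x0f2c2dd7>>12)&0xff = 0xc2  ←
flags:5 @ bit 20 → (0x0f2c2dd7>>20)&0x1f = 0x12
seq:3 @ bit 25 → (0x0f2c2dd7>>25)&0x7 = 0x7
ver:4 @ bit 28 → (0x0f2c2dd7>>28)&0xf = 0x0
prio signed 8b, MSB=1: 194 - 256 = -62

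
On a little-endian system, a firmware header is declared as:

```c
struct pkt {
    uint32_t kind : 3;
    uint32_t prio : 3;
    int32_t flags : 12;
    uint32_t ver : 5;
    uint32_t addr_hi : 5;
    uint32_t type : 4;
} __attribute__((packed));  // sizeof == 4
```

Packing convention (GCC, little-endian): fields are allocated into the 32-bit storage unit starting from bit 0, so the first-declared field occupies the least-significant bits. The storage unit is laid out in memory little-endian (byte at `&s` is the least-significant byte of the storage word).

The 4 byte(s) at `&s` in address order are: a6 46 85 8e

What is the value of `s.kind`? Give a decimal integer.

[0]=0xa6 [1]=0x46 [2]=0x85 [3]=0x8e (little-endian) → word 0x8e8546a6
kind:3 @ bit 0 → (0x8e8546a6>>0)&0x7 = 0x6  ←
prio:3 @ bit 3 → (0x8e8546a6>>3)&0x7 = 0x4
flags:12 @ bit 6 → (0x8e8546a6>>6)&0xfff = 0x51a
ver:5 @ bit 18 → (0x8e8546a6>>18)&0x1f = 0x1
addr_hi:5 @ bit 23 → (0x8e8546a6>>23)&0x1f = 0x1d
type:4 @ bit 28 → (0x8e8546a6>>28)&0xf = 0x8

6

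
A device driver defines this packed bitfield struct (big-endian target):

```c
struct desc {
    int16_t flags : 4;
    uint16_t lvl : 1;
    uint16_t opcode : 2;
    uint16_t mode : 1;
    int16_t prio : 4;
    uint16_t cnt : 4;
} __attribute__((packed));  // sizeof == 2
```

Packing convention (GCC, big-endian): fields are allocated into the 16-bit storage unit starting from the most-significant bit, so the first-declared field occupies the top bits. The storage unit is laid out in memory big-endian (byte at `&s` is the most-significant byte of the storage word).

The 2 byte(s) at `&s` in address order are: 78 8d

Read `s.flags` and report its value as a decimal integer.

[0]=0x78 [1]=0x8d (big-endian) → word 0x788d
flags [12+:4] = (word>>12) & 0xf = 7  ←
lvl [11+:1] = (word>>11) & 0x1 = 1
opcode [9+:2] = (word>>9) & 0x3 = 0
mode [8+:1] = (word>>8) & 0x1 = 0
prio [4+:4] = (word>>4) & 0xf = 8
cnt [0+:4] = (word>>0) & 0xf = 13
flags signed 4b, MSB=0: value = 7

7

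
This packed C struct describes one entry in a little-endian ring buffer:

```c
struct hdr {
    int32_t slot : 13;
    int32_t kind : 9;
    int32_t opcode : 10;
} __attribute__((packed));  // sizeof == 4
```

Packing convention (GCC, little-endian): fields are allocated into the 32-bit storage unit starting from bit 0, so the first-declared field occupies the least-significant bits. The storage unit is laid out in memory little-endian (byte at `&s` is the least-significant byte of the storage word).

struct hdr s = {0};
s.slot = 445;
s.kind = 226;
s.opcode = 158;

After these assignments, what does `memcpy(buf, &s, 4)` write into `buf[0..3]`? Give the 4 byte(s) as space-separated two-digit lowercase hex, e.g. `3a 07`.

slot:13 = 445 → 0x1bd << 0 → word 0x000001bd
kind:9 = 226 → 0xe2 << 13 → word 0x001c41bd
opcode:10 = 158 → 0x9e << 22 → word 0x279c41bd
word = 0x279c41bd → little-endian bytes:
  [0]=0xbd  [1]=0x41  [2]=0x9c  [3]=0x27

bd 41 9c 27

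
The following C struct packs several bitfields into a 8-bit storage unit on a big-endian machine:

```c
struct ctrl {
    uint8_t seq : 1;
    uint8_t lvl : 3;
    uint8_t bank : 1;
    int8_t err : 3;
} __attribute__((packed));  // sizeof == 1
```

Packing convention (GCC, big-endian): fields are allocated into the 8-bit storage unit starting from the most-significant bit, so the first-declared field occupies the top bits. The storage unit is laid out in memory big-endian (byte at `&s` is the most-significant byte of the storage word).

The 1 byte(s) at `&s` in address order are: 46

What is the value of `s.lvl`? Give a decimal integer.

[0]=0x46 (big-endian) → word 0x46
seq [7+:1] = (word>>7) & 0x1 = 0
lvl [4+:3] = (word>>4) & 0x7 = 4  ←
bank [3+:1] = (word>>3) & 0x1 = 0
err [0+:3] = (word>>0) & 0x7 = 6

4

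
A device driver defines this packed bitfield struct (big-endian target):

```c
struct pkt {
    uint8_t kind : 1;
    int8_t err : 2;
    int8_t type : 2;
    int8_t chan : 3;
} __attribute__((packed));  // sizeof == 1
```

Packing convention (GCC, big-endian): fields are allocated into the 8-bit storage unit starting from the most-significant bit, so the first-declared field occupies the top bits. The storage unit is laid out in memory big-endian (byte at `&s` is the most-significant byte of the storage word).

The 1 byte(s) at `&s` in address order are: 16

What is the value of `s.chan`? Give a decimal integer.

[0]=0x16 (big-endian) → word 0x16
kind:1 @ bit 7 → (0x16>>7)&0x1 = 0x0
err:2 @ bit 5 → (0x16>>5)&0x3 = 0x0
type:2 @ bit 3 → (0x16>>3)&0x3 = 0x2
chan:3 @ bit 0 → (0x16>>0)&0x7 = 0x6  ←
chan signed 3b, MSB=1: 6 - 8 = -2

-2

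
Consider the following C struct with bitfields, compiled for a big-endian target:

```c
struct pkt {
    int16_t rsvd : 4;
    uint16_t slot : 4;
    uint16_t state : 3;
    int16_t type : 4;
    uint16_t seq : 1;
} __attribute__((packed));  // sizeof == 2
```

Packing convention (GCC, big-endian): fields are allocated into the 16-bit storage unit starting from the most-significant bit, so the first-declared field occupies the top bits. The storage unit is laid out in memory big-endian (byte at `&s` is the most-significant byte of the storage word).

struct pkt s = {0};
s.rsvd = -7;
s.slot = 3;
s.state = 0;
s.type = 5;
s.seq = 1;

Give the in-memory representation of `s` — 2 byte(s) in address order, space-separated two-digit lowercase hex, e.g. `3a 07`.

rsvd (4b) val=-7 bits=0x9 at bit 12: 0x9000
slot (4b) val=3 bits=0x3 at bit 8: 0x9300
state (3b) val=0 bits=0x0 at bit 5: 0x9300
type (4b) val=5 bits=0x5 at bit 1: 0x930a
seq (1b) val=1 bits=0x1 at bit 0: 0x930b
word = 0x930b → big-endian bytes:
  [0]=0x93  [1]=0x0b

93 0b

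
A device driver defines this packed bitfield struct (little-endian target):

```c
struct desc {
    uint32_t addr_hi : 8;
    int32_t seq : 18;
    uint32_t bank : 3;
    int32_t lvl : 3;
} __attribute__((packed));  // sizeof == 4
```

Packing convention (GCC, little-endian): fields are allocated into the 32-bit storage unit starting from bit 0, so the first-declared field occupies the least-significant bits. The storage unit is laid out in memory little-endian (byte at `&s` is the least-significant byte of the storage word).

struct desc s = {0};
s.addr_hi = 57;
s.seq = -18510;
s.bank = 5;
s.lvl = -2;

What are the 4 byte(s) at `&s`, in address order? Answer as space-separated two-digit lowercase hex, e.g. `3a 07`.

[0+:8] addr_hi=57 & 0xff = 0x39; word=0x00000039
[8+:18] seq=-18510 & 0x3ffff = 0x3b7b2; word=0x03b7b239
[26+:3] bank=5 & 0x7 = 0x5; word=0x17b7b239
[29+:3] lvl=-2 & 0x7 = 0x6; word=0xd7b7b239
word = 0xd7b7b239 → little-endian bytes:
  [0]=0x39  [1]=0xb2  [2]=0xb7  [3]=0xd7

39 b2 b7 d7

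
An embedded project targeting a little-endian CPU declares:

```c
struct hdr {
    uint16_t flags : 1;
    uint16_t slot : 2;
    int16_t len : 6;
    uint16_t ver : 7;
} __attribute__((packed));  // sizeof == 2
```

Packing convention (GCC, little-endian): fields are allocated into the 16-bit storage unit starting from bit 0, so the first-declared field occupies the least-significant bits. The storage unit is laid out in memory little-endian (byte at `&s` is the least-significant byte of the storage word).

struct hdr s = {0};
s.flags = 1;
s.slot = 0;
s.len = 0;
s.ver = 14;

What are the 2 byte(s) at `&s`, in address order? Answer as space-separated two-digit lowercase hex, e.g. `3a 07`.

01 1c

[0+:1] flags=1 & 0x1 = 0x1; word=0x0001
[1+:2] slot=0 & 0x3 = 0x0; word=0x0001
[3+:6] len=0 & 0x3f = 0x0; word=0x0001
[9+:7] ver=14 & 0x7f = 0xe; word=0x1c01
word = 0x1c01 → little-endian bytes:
  [0]=0x01  [1]=0x1c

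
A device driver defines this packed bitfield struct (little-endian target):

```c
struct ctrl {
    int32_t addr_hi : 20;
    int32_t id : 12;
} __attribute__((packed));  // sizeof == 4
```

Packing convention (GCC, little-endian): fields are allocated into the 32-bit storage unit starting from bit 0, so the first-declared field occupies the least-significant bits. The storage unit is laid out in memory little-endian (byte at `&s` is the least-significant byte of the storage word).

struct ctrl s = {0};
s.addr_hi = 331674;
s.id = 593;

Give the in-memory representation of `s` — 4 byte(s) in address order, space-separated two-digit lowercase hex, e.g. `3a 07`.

9a 0f 15 25

addr_hi (20b) val=331674 bits=0x50f9a at bit 0: 0x00050f9a
id (12b) val=593 bits=0x251 at bit 20: 0x25150f9a
word = 0x25150f9a → little-endian bytes:
  [0]=0x9a  [1]=0x0f  [2]=0x15  [3]=0x25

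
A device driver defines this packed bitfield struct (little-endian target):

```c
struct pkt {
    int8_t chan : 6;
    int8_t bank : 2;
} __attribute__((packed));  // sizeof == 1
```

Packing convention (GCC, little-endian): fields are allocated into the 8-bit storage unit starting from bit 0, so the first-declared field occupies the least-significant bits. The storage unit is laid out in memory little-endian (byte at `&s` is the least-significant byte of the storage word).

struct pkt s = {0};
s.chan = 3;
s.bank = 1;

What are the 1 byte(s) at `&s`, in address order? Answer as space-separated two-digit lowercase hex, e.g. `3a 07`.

chan:6 = 3 → 0x3 << 0 → word 0x03
bank:2 = 1 → 0x1 << 6 → word 0x43
word = 0x43 → little-endian bytes:
  [0]=0x43

43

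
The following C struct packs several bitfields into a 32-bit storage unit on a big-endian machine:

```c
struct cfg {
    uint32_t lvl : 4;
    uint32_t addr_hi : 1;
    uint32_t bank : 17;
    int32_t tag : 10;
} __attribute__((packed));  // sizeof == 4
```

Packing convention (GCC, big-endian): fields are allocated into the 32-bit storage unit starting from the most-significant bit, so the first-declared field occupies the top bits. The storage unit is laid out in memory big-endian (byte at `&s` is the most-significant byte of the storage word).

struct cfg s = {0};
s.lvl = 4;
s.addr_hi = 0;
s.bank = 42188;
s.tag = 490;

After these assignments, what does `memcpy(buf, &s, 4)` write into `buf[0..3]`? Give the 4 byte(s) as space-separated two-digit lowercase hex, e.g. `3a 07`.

[28+:4] lvl=4 & 0xf = 0x4; word=0x40000000
[27+:1] addr_hi=0 & 0x1 = 0x0; word=0x40000000
[10+:17] bank=42188 & 0x1ffff = 0xa4cc; word=0x42933000
[0+:10] tag=490 & 0x3ff = 0x1ea; word=0x429331ea
word = 0x429331ea → big-endian bytes:
  [0]=0x42  [1]=0x93  [2]=0x31  [3]=0xea

42 93 31 ea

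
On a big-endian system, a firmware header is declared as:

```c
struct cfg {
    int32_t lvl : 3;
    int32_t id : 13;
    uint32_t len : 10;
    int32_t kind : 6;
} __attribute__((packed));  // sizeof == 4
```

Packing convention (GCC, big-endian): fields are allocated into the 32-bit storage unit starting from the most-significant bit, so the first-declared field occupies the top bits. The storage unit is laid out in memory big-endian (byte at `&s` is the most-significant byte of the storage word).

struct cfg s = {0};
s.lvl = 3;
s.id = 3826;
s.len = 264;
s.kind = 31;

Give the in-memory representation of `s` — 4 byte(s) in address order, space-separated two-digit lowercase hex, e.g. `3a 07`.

6e f2 42 1f

lvl (3b) val=3 bits=0x3 at bit 29: 0x60000000
id (13b) val=3826 bits=0xef2 at bit 16: 0x6ef20000
len (10b) val=264 bits=0x108 at bit 6: 0x6ef24200
kind (6b) val=31 bits=0x1f at bit 0: 0x6ef2421f
word = 0x6ef2421f → big-endian bytes:
  [0]=0x6e  [1]=0xf2  [2]=0x42  [3]=0x1f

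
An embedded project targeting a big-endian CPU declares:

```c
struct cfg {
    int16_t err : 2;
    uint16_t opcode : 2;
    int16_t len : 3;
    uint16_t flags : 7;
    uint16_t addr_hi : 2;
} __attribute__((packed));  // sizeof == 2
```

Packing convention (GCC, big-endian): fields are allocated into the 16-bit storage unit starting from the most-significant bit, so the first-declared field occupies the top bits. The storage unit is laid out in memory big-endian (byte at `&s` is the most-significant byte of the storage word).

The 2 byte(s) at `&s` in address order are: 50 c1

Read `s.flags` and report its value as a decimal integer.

[0]=0x50 [1]=0xc1 (big-endian) → word 0x50c1
err:2 @ bit 14 → (0x50c1>>14)&0x3 = 0x1
opcode:2 @ bit 12 → (0x50c1>>12)&0x3 = 0x1
len:3 @ bit 9 → (0x50c1>>9)&0x7 = 0x0
flags:7 @ bit 2 → (0x50c1>>2)&0x7f = 0x30  ←
addr_hi:2 @ bit 0 → (0x50c1>>0)&0x3 = 0x1

48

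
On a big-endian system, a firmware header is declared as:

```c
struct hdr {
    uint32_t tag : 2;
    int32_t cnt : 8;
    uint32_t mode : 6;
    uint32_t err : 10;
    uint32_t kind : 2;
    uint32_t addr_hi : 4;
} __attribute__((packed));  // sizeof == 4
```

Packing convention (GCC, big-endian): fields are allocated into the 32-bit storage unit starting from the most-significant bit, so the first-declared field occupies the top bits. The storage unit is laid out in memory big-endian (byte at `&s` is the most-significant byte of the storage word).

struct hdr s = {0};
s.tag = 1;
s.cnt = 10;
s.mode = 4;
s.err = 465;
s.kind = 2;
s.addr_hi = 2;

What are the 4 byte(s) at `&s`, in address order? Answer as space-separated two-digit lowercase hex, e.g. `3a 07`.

[30+:2] tag=1 & 0x3 = 0x1; word=0x40000000
[22+:8] cnt=10 & 0xff = 0xa; word=0x42800000
[16+:6] mode=4 & 0x3f = 0x4; word=0x42840000
[6+:10] err=465 & 0x3ff = 0x1d1; word=0x42847440
[4+:2] kind=2 & 0x3 = 0x2; word=0x42847460
[0+:4] addr_hi=2 & 0xf = 0x2; word=0x42847462
word = 0x42847462 → big-endian bytes:
  [0]=0x42  [1]=0x84  [2]=0x74  [3]=0x62

42 84 74 62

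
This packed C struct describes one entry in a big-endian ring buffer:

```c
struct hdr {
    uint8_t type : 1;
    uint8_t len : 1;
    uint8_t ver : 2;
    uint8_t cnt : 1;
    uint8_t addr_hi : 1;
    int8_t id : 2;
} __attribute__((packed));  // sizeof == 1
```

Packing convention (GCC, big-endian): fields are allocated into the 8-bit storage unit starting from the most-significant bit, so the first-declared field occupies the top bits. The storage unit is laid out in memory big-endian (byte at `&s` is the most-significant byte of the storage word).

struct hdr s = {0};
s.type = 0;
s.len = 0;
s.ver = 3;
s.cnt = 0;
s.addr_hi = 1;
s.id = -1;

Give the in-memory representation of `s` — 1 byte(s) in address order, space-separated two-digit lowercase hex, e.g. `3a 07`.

37

type:1 = 0 → 0x0 << 7 → word 0x00
len:1 = 0 → 0x0 << 6 → word 0x00
ver:2 = 3 → 0x3 << 4 → word 0x30
cnt:1 = 0 → 0x0 << 3 → word 0x30
addr_hi:1 = 1 → 0x1 << 2 → word 0x34
id:2 = -1 → 0x3 << 0 → word 0x37
word = 0x37 → big-endian bytes:
  [0]=0x37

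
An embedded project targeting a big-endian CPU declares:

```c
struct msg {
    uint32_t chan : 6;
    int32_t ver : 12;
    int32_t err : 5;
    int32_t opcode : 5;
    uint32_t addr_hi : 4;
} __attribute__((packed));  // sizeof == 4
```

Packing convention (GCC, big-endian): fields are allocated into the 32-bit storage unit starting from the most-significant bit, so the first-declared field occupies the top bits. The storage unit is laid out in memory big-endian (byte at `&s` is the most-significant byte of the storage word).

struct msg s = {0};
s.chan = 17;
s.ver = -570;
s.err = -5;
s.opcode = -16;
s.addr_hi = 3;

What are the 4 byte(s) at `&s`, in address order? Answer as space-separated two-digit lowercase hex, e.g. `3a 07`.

47 71 b7 03

chan (6b) val=17 bits=0x11 at bit 26: 0x44000000
ver (12b) val=-570 bits=0xdc6 at bit 14: 0x47718000
err (5b) val=-5 bits=0x1b at bit 9: 0x4771b600
opcode (5b) val=-16 bits=0x10 at bit 4: 0x4771b700
addr_hi (4b) val=3 bits=0x3 at bit 0: 0x4771b703
word = 0x4771b703 → big-endian bytes:
  [0]=0x47  [1]=0x71  [2]=0xb7  [3]=0x03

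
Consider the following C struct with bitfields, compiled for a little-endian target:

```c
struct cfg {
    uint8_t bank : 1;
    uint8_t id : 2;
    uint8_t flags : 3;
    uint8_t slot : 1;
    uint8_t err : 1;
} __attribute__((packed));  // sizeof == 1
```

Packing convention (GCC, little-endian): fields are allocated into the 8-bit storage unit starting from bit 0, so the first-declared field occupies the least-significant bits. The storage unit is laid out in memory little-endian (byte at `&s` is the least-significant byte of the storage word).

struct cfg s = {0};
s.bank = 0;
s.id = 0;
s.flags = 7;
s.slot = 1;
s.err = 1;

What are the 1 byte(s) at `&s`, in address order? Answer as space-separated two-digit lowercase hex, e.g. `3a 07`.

f8

bank:1 = 0 → 0x0 << 0 → word 0x00
id:2 = 0 → 0x0 << 1 → word 0x00
flags:3 = 7 → 0x7 << 3 → word 0x38
slot:1 = 1 → 0x1 << 6 → word 0x78
err:1 = 1 → 0x1 << 7 → word 0xf8
word = 0xf8 → little-endian bytes:
  [0]=0xf8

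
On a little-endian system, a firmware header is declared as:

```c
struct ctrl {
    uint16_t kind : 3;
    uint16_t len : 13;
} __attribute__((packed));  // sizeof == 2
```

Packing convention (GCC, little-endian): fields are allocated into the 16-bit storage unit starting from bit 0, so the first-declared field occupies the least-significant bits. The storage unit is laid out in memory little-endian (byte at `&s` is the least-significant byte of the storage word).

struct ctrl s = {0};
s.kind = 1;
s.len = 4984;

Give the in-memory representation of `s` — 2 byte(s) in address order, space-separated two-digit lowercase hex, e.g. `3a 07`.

kind:3 = 1 → 0x1 << 0 → word 0x0001
len:13 = 4984 → 0x1378 << 3 → word 0x9bc1
word = 0x9bc1 → little-endian bytes:
  [0]=0xc1  [1]=0x9b

c1 9b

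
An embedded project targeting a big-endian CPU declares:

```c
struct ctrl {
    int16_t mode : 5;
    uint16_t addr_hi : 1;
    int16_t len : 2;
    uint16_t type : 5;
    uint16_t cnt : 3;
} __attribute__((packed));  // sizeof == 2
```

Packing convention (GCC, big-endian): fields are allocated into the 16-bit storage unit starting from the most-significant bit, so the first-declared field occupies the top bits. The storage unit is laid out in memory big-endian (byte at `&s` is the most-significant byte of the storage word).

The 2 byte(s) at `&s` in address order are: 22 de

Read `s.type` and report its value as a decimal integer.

[0]=0x22 [1]=0xde (big-endian) → word 0x22de
mode:5 @ bit 11 → (0x22de>>11)&0x1f = 0x4
addr_hi:1 @ bit 10 → (0x22de>>10)&0x1 = 0x0
len:2 @ bit 8 → (0x22de>>8)&0x3 = 0x2
type:5 @ bit 3 → (0x22de>>3)&0x1f = 0x1b  ←
cnt:3 @ bit 0 → (0x22de>>0)&0x7 = 0x6

27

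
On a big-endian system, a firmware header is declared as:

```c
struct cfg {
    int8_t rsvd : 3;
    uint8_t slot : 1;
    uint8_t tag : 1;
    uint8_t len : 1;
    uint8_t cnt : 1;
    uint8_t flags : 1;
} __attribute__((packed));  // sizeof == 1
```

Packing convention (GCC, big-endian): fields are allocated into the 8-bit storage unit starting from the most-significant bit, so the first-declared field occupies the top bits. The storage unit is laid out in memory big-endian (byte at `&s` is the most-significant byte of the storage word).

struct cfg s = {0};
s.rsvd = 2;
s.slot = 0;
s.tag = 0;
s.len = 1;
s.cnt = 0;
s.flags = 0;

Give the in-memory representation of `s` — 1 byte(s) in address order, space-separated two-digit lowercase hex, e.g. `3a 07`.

44

rsvd (3b) val=2 bits=0x2 at bit 5: 0x40
slot (1b) val=0 bits=0x0 at bit 4: 0x40
tag (1b) val=0 bits=0x0 at bit 3: 0x40
len (1b) val=1 bits=0x1 at bit 2: 0x44
cnt (1b) val=0 bits=0x0 at bit 1: 0x44
flags (1b) val=0 bits=0x0 at bit 0: 0x44
word = 0x44 → big-endian bytes:
  [0]=0x44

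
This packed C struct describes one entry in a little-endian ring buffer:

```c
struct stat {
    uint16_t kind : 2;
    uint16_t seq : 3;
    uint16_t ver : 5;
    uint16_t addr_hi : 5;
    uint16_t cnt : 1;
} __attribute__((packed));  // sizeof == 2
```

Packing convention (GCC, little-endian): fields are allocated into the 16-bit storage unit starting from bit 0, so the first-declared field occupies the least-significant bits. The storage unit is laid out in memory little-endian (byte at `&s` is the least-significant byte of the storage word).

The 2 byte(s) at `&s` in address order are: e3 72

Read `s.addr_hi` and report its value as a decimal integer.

[0]=0xe3 [1]=0x72 (little-endian) → word 0x72e3
kind [0+:2] = (word>>0) & 0x3 = 3
seq [2+:3] = (word>>2) & 0x7 = 0
ver [5+:5] = (word>>5) & 0x1f = 23
addr_hi [10+:5] = (word>>10) & 0x1f = 28  ←
cnt [15+:1] = (word>>15) & 0x1 = 0

28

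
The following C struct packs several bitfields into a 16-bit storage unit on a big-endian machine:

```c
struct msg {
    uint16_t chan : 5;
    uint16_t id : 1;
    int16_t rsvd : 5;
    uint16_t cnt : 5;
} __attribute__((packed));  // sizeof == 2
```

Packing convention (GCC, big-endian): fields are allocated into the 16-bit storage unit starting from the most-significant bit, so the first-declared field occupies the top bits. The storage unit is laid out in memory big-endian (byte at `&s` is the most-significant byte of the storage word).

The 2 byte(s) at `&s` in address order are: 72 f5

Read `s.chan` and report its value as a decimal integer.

[0]=0x72 [1]=0xf5 (big-endian) → word 0x72f5
chan [11+:5] = (word>>11) & 0x1f = 14  ←
id [10+:1] = (word>>10) & 0x1 = 0
rsvd [5+:5] = (word>>5) & 0x1f = 23
cnt [0+:5] = (word>>0) & 0x1f = 21

14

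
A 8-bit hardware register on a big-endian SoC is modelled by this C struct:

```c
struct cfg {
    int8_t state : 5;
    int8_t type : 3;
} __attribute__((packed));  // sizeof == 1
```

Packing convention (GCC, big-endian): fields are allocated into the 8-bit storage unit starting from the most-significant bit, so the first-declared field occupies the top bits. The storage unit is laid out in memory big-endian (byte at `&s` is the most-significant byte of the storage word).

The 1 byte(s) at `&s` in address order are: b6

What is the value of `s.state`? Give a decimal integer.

-10

[0]=0xb6 (big-endian) → word 0xb6
state:5 @ bit 3 → (0xb6>>3)&0x1f = 0x16  ←
type:3 @ bit 0 → (0xb6>>0)&0x7 = 0x6
state signed 5b, MSB=1: 22 - 32 = -10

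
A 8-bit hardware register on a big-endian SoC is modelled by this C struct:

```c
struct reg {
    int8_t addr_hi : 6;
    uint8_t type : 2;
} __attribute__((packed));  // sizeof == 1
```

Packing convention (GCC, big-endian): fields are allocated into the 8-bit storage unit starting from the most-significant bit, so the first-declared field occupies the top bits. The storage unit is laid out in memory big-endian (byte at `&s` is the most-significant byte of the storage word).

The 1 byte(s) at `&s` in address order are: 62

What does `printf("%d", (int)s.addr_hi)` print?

[0]=0x62 (big-endian) → word 0x62
addr_hi:6 @ bit 2 → (0x62>>2)&0x3f = 0x18  ←
type:2 @ bit 0 → (0x62>>0)&0x3 = 0x2
addr_hi signed 6b, MSB=0: value = 24

24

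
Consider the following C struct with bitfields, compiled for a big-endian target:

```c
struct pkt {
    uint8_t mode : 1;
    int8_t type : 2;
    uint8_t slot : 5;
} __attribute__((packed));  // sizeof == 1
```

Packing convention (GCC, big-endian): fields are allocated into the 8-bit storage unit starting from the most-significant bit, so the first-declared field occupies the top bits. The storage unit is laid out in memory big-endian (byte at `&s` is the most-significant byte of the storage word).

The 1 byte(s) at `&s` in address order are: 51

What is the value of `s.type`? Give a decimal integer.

-2

[0]=0x51 (big-endian) → word 0x51
mode:1 @ bit 7 → (0x51>>7)&0x1 = 0x0
type:2 @ bit 5 → (0x51>>5)&0x3 = 0x2  ←
slot:5 @ bit 0 → (0x51>>0)&0x1f = 0x11
type signed 2b, MSB=1: 2 - 4 = -2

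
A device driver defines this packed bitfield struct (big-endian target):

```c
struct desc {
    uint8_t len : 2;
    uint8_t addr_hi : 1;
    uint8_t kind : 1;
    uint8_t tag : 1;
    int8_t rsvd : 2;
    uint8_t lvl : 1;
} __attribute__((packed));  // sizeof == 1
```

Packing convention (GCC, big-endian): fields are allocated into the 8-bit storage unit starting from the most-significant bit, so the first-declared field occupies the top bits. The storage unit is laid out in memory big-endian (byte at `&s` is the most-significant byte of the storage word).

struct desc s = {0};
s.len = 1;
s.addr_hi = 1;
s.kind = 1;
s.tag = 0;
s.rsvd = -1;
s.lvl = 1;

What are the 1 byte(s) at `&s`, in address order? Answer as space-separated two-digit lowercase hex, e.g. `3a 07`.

77

len (2b) val=1 bits=0x1 at bit 6: 0x40
addr_hi (1b) val=1 bits=0x1 at bit 5: 0x60
kind (1b) val=1 bits=0x1 at bit 4: 0x70
tag (1b) val=0 bits=0x0 at bit 3: 0x70
rsvd (2b) val=-1 bits=0x3 at bit 1: 0x76
lvl (1b) val=1 bits=0x1 at bit 0: 0x77
word = 0x77 → big-endian bytes:
  [0]=0x77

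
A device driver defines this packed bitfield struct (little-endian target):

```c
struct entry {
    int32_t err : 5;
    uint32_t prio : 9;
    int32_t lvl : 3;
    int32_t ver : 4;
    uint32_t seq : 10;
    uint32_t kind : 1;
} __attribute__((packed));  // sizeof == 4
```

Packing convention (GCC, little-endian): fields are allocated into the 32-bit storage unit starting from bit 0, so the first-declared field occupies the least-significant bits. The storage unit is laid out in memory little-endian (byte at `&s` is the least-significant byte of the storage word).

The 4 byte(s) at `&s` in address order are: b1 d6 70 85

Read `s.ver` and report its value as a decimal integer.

-8

[0]=0xb1 [1]=0xd6 [2]=0x70 [3]=0x85 (little-endian) → word 0x8570d6b1
err:5 @ bit 0 → (0x8570d6b1>>0)&0x1f = 0x11
prio:9 @ bit 5 → (0x8570d6b1>>5)&0x1ff = 0xb5
lvl:3 @ bit 14 → (0x8570d6b1>>14)&0x7 = 0x3
ver:4 @ bit 17 → (0x8570d6b1>>17)&0xf = 0x8  ←
seq:10 @ bit 21 → (0x8570d6b1>>21)&0x3ff = 0x2b
kind:1 @ bit 31 → (0x8570d6b1>>31)&0x1 = 0x1
ver signed 4b, MSB=1: 8 - 16 = -8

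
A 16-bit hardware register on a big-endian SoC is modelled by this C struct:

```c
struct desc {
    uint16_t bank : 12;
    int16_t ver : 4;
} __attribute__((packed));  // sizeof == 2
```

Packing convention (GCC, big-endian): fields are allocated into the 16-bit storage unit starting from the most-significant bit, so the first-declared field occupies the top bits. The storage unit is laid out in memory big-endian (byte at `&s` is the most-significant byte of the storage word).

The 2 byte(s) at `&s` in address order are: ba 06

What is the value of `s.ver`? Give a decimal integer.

[0]=0xba [1]=0x06 (big-endian) → word 0xba06
bank [4+:12] = (word>>4) & 0xfff = 2976
ver [0+:4] = (word>>0) & 0xf = 6  ←
ver signed 4b, MSB=0: value = 6

6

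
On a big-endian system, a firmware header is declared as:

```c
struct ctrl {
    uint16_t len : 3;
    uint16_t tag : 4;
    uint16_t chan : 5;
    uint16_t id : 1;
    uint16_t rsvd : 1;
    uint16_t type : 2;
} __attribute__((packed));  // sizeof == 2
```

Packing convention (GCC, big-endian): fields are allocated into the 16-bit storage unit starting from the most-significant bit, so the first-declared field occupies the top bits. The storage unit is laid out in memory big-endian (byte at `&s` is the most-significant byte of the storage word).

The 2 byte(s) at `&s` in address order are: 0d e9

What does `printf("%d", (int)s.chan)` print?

30

[0]=0x0d [1]=0xe9 (big-endian) → word 0x0de9
len [13+:3] = (word>>13) & 0x7 = 0
tag [9+:4] = (word>>9) & 0xf = 6
chan [4+:5] = (word>>4) & 0x1f = 30  ←
id [3+:1] = (word>>3) & 0x1 = 1
rsvd [2+:1] = (word>>2) & 0x1 = 0
type [0+:2] = (word>>0) & 0x3 = 1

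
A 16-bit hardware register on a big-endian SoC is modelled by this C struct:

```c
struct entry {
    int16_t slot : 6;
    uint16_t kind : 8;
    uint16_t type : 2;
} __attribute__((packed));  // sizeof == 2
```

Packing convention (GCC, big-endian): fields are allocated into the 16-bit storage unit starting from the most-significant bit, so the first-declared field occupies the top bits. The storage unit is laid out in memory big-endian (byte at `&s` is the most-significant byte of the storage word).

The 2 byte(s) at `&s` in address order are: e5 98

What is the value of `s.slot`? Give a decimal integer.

[0]=0xe5 [1]=0x98 (big-endian) → word 0xe598
slot:6 @ bit 10 → (0xe598>>10)&0x3f = 0x39  ←
kind:8 @ bit 2 → (0xe598>>2)&0xff = 0x66
type:2 @ bit 0 → (0xe598>>0)&0x3 = 0x0
slot signed 6b, MSB=1: 57 - 64 = -7

-7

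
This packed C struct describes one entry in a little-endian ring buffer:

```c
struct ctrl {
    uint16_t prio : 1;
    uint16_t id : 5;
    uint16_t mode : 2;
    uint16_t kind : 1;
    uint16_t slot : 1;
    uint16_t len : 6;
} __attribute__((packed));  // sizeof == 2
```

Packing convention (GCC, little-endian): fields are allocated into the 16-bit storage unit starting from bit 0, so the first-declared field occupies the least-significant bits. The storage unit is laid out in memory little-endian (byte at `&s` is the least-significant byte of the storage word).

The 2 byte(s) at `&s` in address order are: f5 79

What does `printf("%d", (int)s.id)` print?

26

[0]=0xf5 [1]=0x79 (little-endian) → word 0x79f5
prio:1 @ bit 0 → (0x79f5>>0)&0x1 = 0x1
id:5 @ bit 1 → (0x79f5>>1)&0x1f = 0x1a  ←
mode:2 @ bit 6 → (0x79f5>>6)&0x3 = 0x3
kind:1 @ bit 8 → (0x79f5>>8)&0x1 = 0x1
slot:1 @ bit 9 → (0x79f5>>9)&0x1 = 0x0
len:6 @ bit 10 → (0x79f5>>10)&0x3f = 0x1e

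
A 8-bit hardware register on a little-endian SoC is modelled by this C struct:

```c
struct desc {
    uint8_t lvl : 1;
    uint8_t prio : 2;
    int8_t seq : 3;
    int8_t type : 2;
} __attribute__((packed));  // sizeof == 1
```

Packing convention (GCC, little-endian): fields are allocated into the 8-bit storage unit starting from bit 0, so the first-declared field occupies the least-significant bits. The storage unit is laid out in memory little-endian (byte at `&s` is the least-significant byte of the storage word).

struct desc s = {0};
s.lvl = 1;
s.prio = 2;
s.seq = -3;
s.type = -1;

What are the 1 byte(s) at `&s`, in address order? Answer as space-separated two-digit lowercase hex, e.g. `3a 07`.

ed

lvl (1b) val=1 bits=0x1 at bit 0: 0x01
prio (2b) val=2 bits=0x2 at bit 1: 0x05
seq (3b) val=-3 bits=0x5 at bit 3: 0x2d
type (2b) val=-1 bits=0x3 at bit 6: 0xed
word = 0xed → little-endian bytes:
  [0]=0xed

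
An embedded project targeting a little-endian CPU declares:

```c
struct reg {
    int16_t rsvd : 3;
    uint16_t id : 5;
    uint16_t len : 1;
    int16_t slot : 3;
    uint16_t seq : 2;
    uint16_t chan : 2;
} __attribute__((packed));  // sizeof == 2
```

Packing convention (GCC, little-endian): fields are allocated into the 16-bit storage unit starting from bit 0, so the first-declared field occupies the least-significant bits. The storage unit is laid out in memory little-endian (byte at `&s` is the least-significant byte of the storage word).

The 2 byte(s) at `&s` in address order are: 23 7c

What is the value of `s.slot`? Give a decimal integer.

-2

[0]=0x23 [1]=0x7c (little-endian) → word 0x7c23
rsvd:3 @ bit 0 → (0x7c23>>0)&0x7 = 0x3
id:5 @ bit 3 → (0x7c23>>3)&0x1f = 0x4
len:1 @ bit 8 → (0x7c23>>8)&0x1 = 0x0
slot:3 @ bit 9 → (0x7c23>>9)&0x7 = 0x6  ←
seq:2 @ bit 12 → (0x7c23>>12)&0x3 = 0x3
chan:2 @ bit 14 → (0x7c23>>14)&0x3 = 0x1
slot signed 3b, MSB=1: 6 - 8 = -2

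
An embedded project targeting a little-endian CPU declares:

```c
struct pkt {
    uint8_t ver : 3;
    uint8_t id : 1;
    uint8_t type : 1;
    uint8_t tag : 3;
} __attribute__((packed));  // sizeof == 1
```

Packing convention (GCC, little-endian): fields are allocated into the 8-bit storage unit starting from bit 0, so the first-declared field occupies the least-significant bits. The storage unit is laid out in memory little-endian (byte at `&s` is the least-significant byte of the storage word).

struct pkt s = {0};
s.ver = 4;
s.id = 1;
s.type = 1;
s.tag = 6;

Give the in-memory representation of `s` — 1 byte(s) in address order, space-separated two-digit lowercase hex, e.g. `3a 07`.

ver (3b) val=4 bits=0x4 at bit 0: 0x04
id (1b) val=1 bits=0x1 at bit 3: 0x0c
type (1b) val=1 bits=0x1 at bit 4: 0x1c
tag (3b) val=6 bits=0x6 at bit 5: 0xdc
word = 0xdc → little-endian bytes:
  [0]=0xdc

dc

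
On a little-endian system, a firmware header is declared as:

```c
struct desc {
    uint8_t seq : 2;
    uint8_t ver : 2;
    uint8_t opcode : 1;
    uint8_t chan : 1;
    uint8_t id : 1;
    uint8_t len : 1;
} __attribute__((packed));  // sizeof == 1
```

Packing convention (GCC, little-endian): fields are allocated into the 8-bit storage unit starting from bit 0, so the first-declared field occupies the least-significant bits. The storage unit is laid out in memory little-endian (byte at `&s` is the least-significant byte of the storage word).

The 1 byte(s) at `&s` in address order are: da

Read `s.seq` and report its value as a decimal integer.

[0]=0xda (little-endian) → word 0xda
seq:2 @ bit 0 → (0xda>>0)&0x3 = 0x2  ←
ver:2 @ bit 2 → (0xda>>2)&0x3 = 0x2
opcode:1 @ bit 4 → (0xda>>4)&0x1 = 0x1
chan:1 @ bit 5 → (0xda>>5)&0x1 = 0x0
id:1 @ bit 6 → (0xda>>6)&0x1 = 0x1
len:1 @ bit 7 → (0xda>>7)&0x1 = 0x1

2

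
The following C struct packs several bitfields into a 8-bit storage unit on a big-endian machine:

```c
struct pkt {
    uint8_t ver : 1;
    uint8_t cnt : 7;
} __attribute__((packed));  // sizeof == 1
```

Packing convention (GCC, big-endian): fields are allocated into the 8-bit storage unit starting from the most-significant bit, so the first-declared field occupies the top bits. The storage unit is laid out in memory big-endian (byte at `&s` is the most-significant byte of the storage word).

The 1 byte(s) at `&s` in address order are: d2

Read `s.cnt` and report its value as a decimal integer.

82

[0]=0xd2 (big-endian) → word 0xd2
ver [7+:1] = (word>>7) & 0x1 = 1
cnt [0+:7] = (word>>0) & 0x7f = 82  ←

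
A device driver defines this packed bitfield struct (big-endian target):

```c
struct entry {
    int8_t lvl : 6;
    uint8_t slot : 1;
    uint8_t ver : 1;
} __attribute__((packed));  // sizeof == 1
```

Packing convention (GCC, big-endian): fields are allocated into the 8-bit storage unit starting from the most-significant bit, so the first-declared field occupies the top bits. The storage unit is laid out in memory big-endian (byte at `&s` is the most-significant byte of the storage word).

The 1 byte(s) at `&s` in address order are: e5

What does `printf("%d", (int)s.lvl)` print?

-7

[0]=0xe5 (big-endian) → word 0xe5
lvl [2+:6] = (word>>2) & 0x3f = 57  ←
slot [1+:1] = (word>>1) & 0x1 = 0
ver [0+:1] = (word>>0) & 0x1 = 1
lvl signed 6b, MSB=1: 57 - 64 = -7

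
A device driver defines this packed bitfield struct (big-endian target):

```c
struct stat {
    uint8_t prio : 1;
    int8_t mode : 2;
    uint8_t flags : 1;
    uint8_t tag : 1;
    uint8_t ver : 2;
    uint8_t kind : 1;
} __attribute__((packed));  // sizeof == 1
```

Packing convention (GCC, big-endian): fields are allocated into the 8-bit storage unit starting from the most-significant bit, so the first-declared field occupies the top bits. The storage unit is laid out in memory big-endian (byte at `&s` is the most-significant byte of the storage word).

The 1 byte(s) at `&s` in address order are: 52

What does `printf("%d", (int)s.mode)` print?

[0]=0x52 (big-endian) → word 0x52
prio [7+:1] = (word>>7) & 0x1 = 0
mode [5+:2] = (word>>5) & 0x3 = 2  ←
flags [4+:1] = (word>>4) & 0x1 = 1
tag [3+:1] = (word>>3) & 0x1 = 0
ver [1+:2] = (word>>1) & 0x3 = 1
kind [0+:1] = (word>>0) & 0x1 = 0
mode signed 2b, MSB=1: 2 - 4 = -2

-2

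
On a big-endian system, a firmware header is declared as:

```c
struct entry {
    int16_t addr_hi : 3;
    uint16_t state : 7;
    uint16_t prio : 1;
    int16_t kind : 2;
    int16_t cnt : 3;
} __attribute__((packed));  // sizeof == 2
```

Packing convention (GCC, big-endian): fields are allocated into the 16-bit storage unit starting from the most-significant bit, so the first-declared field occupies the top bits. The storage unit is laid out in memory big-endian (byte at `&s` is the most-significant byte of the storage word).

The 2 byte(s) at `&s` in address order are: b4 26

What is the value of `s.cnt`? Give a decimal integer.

[0]=0xb4 [1]=0x26 (big-endian) → word 0xb426
addr_hi [13+:3] = (word>>13) & 0x7 = 5
state [6+:7] = (word>>6) & 0x7f = 80
prio [5+:1] = (word>>5) & 0x1 = 1
kind [3+:2] = (word>>3) & 0x3 = 0
cnt [0+:3] = (word>>0) & 0x7 = 6  ←
cnt signed 3b, MSB=1: 6 - 8 = -2

-2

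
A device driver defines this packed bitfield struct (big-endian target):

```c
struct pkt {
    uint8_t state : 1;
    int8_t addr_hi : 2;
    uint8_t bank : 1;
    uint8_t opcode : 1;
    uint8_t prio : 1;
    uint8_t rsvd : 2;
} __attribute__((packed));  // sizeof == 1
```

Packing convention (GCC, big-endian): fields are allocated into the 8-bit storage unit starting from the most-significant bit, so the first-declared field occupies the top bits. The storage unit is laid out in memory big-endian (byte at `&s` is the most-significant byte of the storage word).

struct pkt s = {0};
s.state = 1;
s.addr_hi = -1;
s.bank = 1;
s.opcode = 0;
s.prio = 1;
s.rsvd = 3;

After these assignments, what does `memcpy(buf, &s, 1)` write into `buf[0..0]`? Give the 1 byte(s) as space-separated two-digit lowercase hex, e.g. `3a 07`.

f7

state (1b) val=1 bits=0x1 at bit 7: 0x80
addr_hi (2b) val=-1 bits=0x3 at bit 5: 0xe0
bank (1b) val=1 bits=0x1 at bit 4: 0xf0
opcode (1b) val=0 bits=0x0 at bit 3: 0xf0
prio (1b) val=1 bits=0x1 at bit 2: 0xf4
rsvd (2b) val=3 bits=0x3 at bit 0: 0xf7
word = 0xf7 → big-endian bytes:
  [0]=0xf7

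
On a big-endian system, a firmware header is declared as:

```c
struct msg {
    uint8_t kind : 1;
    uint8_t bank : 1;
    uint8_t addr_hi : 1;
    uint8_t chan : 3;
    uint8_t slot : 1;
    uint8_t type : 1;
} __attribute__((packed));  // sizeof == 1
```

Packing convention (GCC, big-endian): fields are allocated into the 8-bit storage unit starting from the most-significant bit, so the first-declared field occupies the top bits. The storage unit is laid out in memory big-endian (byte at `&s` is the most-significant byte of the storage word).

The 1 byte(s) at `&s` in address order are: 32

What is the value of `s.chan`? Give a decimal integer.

4

[0]=0x32 (big-endian) → word 0x32
kind:1 @ bit 7 → (0x32>>7)&0x1 = 0x0
bank:1 @ bit 6 → (0x32>>6)&0x1 = 0x0
addr_hi:1 @ bit 5 → (0x32>>5)&0x1 = 0x1
chan:3 @ bit 2 → (0x32>>2)&0x7 = 0x4  ←
slot:1 @ bit 1 → (0x32>>1)&0x1 = 0x1
type:1 @ bit 0 → (0x32>>0)&0x1 = 0x0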